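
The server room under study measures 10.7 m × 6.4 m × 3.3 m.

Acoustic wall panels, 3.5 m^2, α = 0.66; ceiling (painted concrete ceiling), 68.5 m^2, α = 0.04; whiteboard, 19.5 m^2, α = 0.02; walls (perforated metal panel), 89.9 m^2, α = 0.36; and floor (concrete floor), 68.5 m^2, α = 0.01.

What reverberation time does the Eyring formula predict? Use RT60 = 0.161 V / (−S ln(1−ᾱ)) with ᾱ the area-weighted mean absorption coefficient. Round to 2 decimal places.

S = Σ Sᵢ = 249.9 m^2.
Σ(Sᵢαᵢ) = 3.5×0.66 + 68.5×0.04 + 19.5×0.02 + 89.9×0.36 + 68.5×0.01 = 38.489.
ᾱ = 38.489 / 249.9 = 0.1540.
−S·ln(1−ᾱ) = −249.9 × ln(1 − 0.1540) = 41.792.
V = 10.7 × 6.4 × 3.3 = 225.984 m³.
RT60 = 0.161 × 225.984 / 41.792 = 0.87 s.

0.87 sec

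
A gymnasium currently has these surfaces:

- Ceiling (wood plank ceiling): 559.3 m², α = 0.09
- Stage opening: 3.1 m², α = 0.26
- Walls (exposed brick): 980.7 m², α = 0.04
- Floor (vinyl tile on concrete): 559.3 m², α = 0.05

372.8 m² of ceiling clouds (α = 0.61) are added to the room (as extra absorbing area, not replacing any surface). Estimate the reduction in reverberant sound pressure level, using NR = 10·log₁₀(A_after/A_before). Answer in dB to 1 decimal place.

A_before = Σ Sᵢαᵢ = 559.3×0.09 + 3.1×0.26 + 980.7×0.04 + 559.3×0.05 = 118.336 sabins.
Treatment contributes 372.8·0.61 = 227.408 sabins.
A_after = 118.336 + 227.408 = 345.744 sabins.
NR = 10·log₁₀(345.744/118.336) = 4.7 dB.

4.7 dB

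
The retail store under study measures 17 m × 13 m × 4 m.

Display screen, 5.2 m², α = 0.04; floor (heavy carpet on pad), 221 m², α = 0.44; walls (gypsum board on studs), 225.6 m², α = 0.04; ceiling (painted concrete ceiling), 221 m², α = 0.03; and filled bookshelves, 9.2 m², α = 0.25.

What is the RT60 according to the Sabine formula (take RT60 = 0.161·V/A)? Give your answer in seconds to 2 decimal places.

A = Σ Sᵢαᵢ = 5.2*0.04 + 221*0.44 + 225.6*0.04 + 221*0.03 + 9.2*0.25 = 115.402 sabins.
Room volume: 884 m³.
RT60 = 0.161 · V / A = 0.161 × 884 / 115.402 = 1.23 s.

1.23 seconds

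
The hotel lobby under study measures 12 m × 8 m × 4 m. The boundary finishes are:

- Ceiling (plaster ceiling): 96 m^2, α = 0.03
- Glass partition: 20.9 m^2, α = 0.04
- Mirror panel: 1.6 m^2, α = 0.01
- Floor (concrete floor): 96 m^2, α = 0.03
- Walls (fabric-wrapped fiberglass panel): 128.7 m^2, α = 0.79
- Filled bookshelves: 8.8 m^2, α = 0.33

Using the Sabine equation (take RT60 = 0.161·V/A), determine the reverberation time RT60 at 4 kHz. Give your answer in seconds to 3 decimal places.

0.556 sec

A = Σ Sᵢαᵢ = 96·0.03 + 20.9·0.04 + 1.6·0.01 + 96·0.03 + 128.7·0.79 + 8.8·0.33 = 111.189 sabins.
V = 12·8·4 = 384 m³.
RT60 = 0.161 · V / A = 0.161 × 384 / 111.189 = 0.556 s.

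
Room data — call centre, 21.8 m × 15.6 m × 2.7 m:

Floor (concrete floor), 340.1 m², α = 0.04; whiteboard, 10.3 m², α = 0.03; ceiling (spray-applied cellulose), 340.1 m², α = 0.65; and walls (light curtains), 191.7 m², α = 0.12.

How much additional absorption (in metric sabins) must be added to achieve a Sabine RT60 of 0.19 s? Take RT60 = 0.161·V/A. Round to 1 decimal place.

520.1 sabins

A₁ = Σ Sᵢαᵢ = 340.1×0.04 + 10.3×0.03 + 340.1×0.65 + 191.7×0.12 = 257.982 sabins.
For T = 0.19 s, need A₂ = 0.161·V/T = 0.161·918.216/0.19 = 778.067 sabins.
Additional absorption ΔA = 778.067 − 257.982 = 520.1 sabins.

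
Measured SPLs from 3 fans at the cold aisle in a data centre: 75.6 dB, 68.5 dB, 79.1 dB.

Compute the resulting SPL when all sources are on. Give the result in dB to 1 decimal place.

81.0 dB

Sum in the linear (power) domain: Σ 10^(Lᵢ/10) = 10^(75.6/10) + 10^(68.5/10) + 10^(79.1/10) = 1.247e+08.
L_total = 10·log₁₀(1.247e+08) = 81.0 dB.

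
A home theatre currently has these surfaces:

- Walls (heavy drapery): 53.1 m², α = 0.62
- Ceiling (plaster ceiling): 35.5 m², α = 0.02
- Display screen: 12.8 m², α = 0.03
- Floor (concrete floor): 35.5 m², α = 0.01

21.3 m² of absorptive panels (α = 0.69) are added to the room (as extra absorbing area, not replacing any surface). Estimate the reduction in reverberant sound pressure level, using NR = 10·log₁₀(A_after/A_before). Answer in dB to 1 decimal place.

Total absorption A_before = 53.1×0.62 + 35.5×0.02 + 12.8×0.03 + 35.5×0.01
  = 32.922 + 0.710 + 0.384 + 0.355 = 34.371 m² sabins.
Added absorption = 21.3 × 0.69 = 14.697 sabins.
New total A_after = 49.068 sabins.
NR = 10·log₁₀(49.068/34.371) = 1.5 dB.

1.5 dB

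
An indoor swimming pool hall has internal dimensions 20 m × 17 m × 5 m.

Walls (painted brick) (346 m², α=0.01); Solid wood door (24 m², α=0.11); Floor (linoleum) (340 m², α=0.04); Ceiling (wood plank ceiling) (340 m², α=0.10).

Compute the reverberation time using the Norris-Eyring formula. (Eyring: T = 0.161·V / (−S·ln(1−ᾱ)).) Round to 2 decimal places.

Total surface area S = 346 + 24 + 340 + 340 = 1050.0 m².
Σ(Sᵢαᵢ) = 346×0.01 + 24×0.11 + 340×0.04 + 340×0.10 = 53.700.
Mean coefficient ᾱ = A/S = 0.0511.
−S·ln(1−ᾱ) = −1050.0 × ln(1 − 0.0511) = 55.074.
V = 20 × 17 × 5 = 1700 m³.
T = 0.161·V/[−S·ln(1−ᾱ)] = 0.161·1700/55.074 = 4.97 s.

4.97 seconds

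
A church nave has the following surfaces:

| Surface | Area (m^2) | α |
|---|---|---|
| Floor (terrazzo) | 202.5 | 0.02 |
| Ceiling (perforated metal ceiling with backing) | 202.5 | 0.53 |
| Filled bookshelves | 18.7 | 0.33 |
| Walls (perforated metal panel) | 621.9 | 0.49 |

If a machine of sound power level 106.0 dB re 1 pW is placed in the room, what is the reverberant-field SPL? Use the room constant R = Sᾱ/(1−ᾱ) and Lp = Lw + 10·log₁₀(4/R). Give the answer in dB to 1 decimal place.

83.5 dB

A = 422.277 sabins; S = 1045.6 m^2.
ᾱ = 422.277/1045.6 = 0.4039; R = Sᾱ/(1−ᾱ) = 422.277/(1−0.4039) = 708.400 m^2.
Lp = 106.0 + 10·log₁₀(4/708.400) = 106.0 + (-22.48) = 83.5 dB.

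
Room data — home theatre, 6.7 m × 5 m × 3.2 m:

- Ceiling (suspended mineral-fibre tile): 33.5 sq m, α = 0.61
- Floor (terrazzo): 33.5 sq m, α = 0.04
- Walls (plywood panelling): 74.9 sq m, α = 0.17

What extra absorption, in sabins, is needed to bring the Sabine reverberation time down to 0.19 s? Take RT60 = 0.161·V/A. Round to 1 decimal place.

Summing Sᵢαᵢ: 20.435 + 1.340 + 12.733 → A₁ = 34.508 sabins.
V = 107.2 m³. Required absorption A₂ = 0.161 × 107.2 / 0.19 = 90.838 sabins.
ΔA = A₂ − A₁ = 90.838 − 34.508 = 56.3 sabins.

56.3 sabins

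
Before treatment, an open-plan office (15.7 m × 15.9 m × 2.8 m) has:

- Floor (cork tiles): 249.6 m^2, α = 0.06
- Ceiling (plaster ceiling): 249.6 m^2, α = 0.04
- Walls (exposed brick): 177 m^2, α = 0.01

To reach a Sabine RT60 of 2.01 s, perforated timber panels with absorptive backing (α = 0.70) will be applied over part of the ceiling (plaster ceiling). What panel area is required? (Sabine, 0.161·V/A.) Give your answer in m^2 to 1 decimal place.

Summing Sᵢαᵢ: 14.976 + 9.984 + 1.770 → A₁ = 26.730 sabins.
Required A₂ = 0.161·698.964/2.01 = 55.987 sabins.
Absorption to add: 55.987 − 26.730 = 29.257 sabins.
Each m^2 of panel replacing the ceiling (plaster ceiling) adds (0.70 − 0.04) = 0.66 sabins.
Area = ΔA/Δα = 29.257/0.66 = 44.3 m^2.

44.3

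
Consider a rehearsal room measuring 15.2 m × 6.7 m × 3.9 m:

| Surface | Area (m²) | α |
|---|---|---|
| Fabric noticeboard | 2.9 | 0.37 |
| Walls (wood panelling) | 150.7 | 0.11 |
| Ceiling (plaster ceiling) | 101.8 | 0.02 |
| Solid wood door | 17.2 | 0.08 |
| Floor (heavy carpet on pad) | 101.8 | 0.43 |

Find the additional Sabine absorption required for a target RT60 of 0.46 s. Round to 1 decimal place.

Total absorption A₁ = 2.9·0.37 + 150.7·0.11 + 101.8·0.02 + 17.2·0.08 + 101.8·0.43
  = 1.073 + 16.577 + 2.036 + 1.376 + 43.774 = 64.836 m² sabins.
V = 397.176 m³. Required absorption A₂ = 0.161 × 397.176 / 0.46 = 139.012 sabins.
Additional absorption ΔA = 139.012 − 64.836 = 74.2 sabins.

74.2 sabins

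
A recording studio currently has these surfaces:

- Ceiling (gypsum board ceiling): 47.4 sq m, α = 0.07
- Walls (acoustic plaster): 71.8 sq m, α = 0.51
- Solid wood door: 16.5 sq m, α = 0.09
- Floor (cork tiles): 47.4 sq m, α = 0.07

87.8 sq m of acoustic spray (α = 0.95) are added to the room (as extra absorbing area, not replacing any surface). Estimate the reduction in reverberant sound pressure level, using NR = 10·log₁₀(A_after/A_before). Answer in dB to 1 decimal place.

4.6 dB

A_before = Σ Sᵢαᵢ = 47.4×0.07 + 71.8×0.51 + 16.5×0.09 + 47.4×0.07 = 44.739 sabins.
Treatment contributes 87.8·0.95 = 83.410 sabins.
New total A_after = 128.149 sabins.
Reduction = 10 log₁₀(A_after/A_before) = 10 log₁₀(2.8644) = 4.6 dB.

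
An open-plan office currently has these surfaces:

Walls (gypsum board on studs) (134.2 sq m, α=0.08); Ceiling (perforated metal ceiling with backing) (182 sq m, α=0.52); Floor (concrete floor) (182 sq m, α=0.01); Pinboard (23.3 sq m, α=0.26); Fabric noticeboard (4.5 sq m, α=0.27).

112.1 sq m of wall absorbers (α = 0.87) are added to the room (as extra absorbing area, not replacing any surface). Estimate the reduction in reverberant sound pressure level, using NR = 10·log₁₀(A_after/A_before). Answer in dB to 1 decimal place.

A_before = Σ Sᵢαᵢ = 134.2×0.08 + 182×0.52 + 182×0.01 + 23.3×0.26 + 4.5×0.27 = 114.469 sabins.
Treatment contributes 112.1·0.87 = 97.527 sabins.
New total A_after = 211.996 sabins.
NR = 10·log₁₀(211.996/114.469) = 2.7 dB.

2.7 dB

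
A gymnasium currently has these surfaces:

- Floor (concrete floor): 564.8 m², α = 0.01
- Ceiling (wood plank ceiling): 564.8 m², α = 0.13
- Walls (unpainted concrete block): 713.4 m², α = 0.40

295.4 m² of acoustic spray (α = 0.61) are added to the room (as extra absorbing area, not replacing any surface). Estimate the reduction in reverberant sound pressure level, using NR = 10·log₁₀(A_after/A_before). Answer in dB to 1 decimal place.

1.7 dB

Equivalent absorption area: A_before = 564.8×0.01 + 564.8×0.13 + 713.4×0.40 = 364.432 m².
Treatment contributes 295.4·0.61 = 180.194 sabins.
A_after = 364.432 + 180.194 = 544.626 sabins.
NR = 10·log₁₀(544.626/364.432) = 1.7 dB.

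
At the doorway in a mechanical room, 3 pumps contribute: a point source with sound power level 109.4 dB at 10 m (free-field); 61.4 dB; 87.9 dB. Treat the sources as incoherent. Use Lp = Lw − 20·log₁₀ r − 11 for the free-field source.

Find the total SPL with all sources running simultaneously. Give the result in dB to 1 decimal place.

Source at 10 m: Lp = 109.4 − 20·log₁₀(10) − 11 = 78.4 dB.
Sum in the linear (power) domain: Σ 10^(Lᵢ/10) = 10^(78.4/10) + 10^(61.4/10) + 10^(87.9/10) = 6.872e+08.
Back to dB: 10·log₁₀ Σ = 88.4 dB.

88.4 dB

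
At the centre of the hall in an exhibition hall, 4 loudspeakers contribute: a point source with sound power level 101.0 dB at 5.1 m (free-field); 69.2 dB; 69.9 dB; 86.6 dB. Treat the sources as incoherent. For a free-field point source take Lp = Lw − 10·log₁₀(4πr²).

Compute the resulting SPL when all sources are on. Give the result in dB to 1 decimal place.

Source at 5.1 m: Lp = 101.0 − 10·log₁₀(4π·5.1²) = 101.0 − 10·log₁₀(326.851) = 75.9 dB.
Sum in the linear (power) domain: Σ 10^(Lᵢ/10) = 10^(75.9/10) + 10^(69.2/10) + 10^(69.9/10) + 10^(86.6/10) = 5.141e+08.
L_total = 10·log₁₀(5.141e+08) = 87.1 dB.

87.1 dB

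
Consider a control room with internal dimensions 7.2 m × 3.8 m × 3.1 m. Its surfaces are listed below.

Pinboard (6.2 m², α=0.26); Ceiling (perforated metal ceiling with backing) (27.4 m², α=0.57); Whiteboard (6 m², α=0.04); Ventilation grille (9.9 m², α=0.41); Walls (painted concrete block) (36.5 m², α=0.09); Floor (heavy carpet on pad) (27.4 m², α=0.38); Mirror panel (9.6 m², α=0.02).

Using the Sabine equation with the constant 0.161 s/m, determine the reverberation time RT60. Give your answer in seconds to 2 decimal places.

0.39 s

Summing Sᵢαᵢ: 1.612 + 15.618 + 0.240 + 4.059 + 3.285 + 10.412 + 0.192 → A = 35.418 sabins.
Volume V = 7.2 × 3.8 × 3.1 = 84.816 m³.
Sabine: RT60 = 0.161 × 84.816 / 35.418 = 0.39 s.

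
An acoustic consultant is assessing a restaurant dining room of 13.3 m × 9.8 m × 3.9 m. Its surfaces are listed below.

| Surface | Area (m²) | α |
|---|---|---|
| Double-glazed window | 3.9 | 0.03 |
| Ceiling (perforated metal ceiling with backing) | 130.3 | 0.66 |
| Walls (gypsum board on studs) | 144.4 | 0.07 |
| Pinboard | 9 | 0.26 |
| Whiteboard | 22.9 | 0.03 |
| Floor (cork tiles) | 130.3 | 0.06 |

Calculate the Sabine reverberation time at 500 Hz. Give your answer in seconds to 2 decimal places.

A = Σ Sᵢαᵢ = 3.9·0.03 + 130.3·0.66 + 144.4·0.07 + 9·0.26 + 22.9·0.03 + 130.3·0.06 = 107.068 sabins.
Volume V = 13.3 × 9.8 × 3.9 = 508.326 m³.
T = 0.161 V/A = 0.161·508.326/107.068 = 0.76 s.

0.76 seconds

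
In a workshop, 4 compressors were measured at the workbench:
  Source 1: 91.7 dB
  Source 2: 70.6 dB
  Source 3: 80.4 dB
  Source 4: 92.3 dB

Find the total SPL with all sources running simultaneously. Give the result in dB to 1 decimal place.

95.2 dB

Sum in the linear (power) domain: Σ 10^(Lᵢ/10) = 10^(91.7/10) + 10^(70.6/10) + 10^(80.4/10) + 10^(92.3/10) = 3.298e+09.
Back to dB: 10·log₁₀ Σ = 95.2 dB.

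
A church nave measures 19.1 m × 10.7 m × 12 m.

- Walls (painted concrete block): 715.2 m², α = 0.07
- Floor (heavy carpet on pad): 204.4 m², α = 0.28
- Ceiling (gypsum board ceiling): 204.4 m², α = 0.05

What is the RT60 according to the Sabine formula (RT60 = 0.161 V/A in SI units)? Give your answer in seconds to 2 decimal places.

Total absorption A = 715.2×0.07 + 204.4×0.28 + 204.4×0.05
  = 50.064 + 57.232 + 10.220 = 117.516 m² sabins.
Volume V = 19.1 × 10.7 × 12 = 2452.44 m³.
Sabine: RT60 = 0.161 × 2452.44 / 117.516 = 3.36 s.

3.36 s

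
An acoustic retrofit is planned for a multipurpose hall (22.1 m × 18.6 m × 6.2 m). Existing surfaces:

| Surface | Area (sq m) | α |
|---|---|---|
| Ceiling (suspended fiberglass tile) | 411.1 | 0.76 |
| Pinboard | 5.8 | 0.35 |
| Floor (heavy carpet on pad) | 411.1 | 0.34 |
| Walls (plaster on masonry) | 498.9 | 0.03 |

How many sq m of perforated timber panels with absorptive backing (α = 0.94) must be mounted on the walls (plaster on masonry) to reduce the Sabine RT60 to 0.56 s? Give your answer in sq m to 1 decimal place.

Equivalent absorption area: A₁ = 411.1*0.76 + 5.8*0.35 + 411.1*0.34 + 498.9*0.03 = 469.207 sq m.
Required A₂ = 0.161·2548.572/0.56 = 732.714 sabins.
Absorption to add: 732.714 − 469.207 = 263.507 sabins.
Net gain per sq m: Δα = 0.94 − 0.03 = 0.91.
Area = ΔA/Δα = 263.507/0.91 = 289.6 sq m.

289.6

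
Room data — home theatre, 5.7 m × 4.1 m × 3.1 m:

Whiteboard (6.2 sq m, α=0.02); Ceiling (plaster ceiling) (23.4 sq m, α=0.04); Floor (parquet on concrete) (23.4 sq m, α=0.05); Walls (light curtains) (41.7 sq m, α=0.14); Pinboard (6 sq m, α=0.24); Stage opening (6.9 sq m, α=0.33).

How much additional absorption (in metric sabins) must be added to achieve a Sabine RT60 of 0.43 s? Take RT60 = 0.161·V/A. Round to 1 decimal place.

15.3 sabins

Equivalent absorption area: A₁ = 6.2·0.02 + 23.4·0.04 + 23.4·0.05 + 41.7·0.14 + 6·0.24 + 6.9·0.33 = 11.785 sq m.
For T = 0.43 s, need A₂ = 0.161·V/T = 0.161·72.447/0.43 = 27.126 sabins.
Additional absorption ΔA = 27.126 − 11.785 = 15.3 sabins.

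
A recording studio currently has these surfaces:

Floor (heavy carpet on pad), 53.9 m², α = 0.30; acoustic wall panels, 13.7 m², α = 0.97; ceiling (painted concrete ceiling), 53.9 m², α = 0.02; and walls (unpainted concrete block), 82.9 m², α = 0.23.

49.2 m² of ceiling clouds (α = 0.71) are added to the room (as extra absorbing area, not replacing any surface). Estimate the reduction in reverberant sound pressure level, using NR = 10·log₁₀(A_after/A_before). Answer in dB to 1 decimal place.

2.3 dB

Equivalent absorption area: A_before = 53.9·0.30 + 13.7·0.97 + 53.9·0.02 + 82.9·0.23 = 49.604 m².
Treatment contributes 49.2·0.71 = 34.932 sabins.
A_after = 49.604 + 34.932 = 84.536 sabins.
NR = 10·log₁₀(84.536/49.604) = 2.3 dB.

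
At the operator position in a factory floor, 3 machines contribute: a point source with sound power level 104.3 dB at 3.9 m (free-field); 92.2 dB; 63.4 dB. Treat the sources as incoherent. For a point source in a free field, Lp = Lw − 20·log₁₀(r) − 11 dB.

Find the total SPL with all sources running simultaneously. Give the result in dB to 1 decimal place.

Source at 3.9 m: Lp = 104.3 − 20·log₁₀(3.9) − 11 = 81.5 dB.
Σ 10^(Lᵢ/10) = 1.803e+09.
L_total = 10·log₁₀(1.803e+09) = 92.6 dB.

92.6 dB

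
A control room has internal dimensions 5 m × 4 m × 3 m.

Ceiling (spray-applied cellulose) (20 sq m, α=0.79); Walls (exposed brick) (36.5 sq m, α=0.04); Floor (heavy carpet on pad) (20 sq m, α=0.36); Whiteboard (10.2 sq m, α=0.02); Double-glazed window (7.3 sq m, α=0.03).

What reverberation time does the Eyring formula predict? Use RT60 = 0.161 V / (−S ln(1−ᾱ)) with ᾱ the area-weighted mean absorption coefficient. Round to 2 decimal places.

0.33 sec

S = Σ Sᵢ = 94.0 sq m.
Absorption A = 20·0.79 + 36.5·0.04 + 20·0.36 + 10.2·0.02 + 7.3·0.03 = 24.883 sabins.
ᾱ = 24.883 / 94.0 = 0.2647.
−S·ln(1−ᾱ) = −94.0 × ln(1 − 0.2647) = 28.903.
V = 5 × 4 × 3 = 60 m³.
T = 0.161·V/[−S·ln(1−ᾱ)] = 0.161·60/28.903 = 0.33 s.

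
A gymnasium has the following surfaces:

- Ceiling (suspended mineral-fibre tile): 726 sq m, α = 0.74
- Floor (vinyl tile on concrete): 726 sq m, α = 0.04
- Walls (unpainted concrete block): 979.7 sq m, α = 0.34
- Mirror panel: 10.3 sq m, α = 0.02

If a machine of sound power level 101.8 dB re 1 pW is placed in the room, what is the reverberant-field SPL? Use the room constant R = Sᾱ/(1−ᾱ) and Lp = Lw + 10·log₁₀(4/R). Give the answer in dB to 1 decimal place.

76.3 dB

Σ(Sᵢαᵢ) = 726·0.74 + 726·0.04 + 979.7·0.34 + 10.3·0.02 = 899.584; total area S = 2442.0 sq m.
ᾱ = 899.584/2442.0 = 0.3684; R = Sᾱ/(1−ᾱ) = 899.584/(1−0.3684) = 1424.294 sq m.
Lp = Lw + 10 log₁₀(4/R) = 101.8 -25.52 = 76.3 dB.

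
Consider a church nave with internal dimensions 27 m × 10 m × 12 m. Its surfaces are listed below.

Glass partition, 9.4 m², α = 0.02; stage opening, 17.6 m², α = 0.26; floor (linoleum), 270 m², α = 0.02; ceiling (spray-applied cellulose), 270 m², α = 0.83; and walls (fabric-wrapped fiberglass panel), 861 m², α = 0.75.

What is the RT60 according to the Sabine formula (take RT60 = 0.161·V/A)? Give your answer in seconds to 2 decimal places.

Equivalent absorption area: A = 9.4×0.02 + 17.6×0.26 + 270×0.02 + 270×0.83 + 861×0.75 = 880.014 m².
V = 27·10·12 = 3240 m³.
RT60 = 0.161 · V / A = 0.161 × 3240 / 880.014 = 0.59 s.

0.59 s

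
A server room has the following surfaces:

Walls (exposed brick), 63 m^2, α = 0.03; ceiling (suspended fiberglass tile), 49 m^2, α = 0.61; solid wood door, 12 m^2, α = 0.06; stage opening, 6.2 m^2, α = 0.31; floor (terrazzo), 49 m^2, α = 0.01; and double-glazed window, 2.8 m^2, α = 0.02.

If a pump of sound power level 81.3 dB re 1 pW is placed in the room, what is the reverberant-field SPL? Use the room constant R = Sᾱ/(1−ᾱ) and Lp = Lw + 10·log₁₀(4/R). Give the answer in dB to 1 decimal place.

A = 34.968 sabins; S = 182.0 m^2.
ᾱ = 34.968/182.0 = 0.1921; R = Sᾱ/(1−ᾱ) = 34.968/(1−0.1921) = 43.283 m^2.
Lp = 81.3 + 10·log₁₀(4/43.283) = 81.3 + (-10.34) = 71.0 dB.

71.0 dB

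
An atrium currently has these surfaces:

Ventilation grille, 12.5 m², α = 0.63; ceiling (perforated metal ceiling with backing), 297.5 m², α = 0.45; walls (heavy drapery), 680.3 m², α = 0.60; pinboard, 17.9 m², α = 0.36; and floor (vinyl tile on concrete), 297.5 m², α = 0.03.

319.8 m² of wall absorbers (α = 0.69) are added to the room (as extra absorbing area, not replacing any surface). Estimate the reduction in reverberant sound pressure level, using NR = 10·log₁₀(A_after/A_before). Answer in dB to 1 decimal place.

1.4 dB

Total absorption A_before = 12.5*0.63 + 297.5*0.45 + 680.3*0.60 + 17.9*0.36 + 297.5*0.03
  = 7.875 + 133.875 + 408.180 + 6.444 + 8.925 = 565.299 m² sabins.
Added absorption = 319.8 × 0.69 = 220.662 sabins.
New total A_after = 785.961 sabins.
Reduction = 10 log₁₀(A_after/A_before) = 10 log₁₀(1.3903) = 1.4 dB.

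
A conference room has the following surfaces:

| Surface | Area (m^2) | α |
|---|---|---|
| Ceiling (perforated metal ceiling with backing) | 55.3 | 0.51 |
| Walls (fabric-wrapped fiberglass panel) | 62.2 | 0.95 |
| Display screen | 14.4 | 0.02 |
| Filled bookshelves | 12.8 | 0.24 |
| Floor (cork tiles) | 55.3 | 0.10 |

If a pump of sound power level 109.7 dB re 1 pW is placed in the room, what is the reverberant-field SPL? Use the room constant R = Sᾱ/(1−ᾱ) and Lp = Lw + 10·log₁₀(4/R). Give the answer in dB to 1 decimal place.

93.0 dB

A = 96.183 sabins; S = 200.0 m^2.
ᾱ = 0.4809, so room constant R = A/(1−ᾱ) = 185.288 m^2.
Lp = Lw + 10 log₁₀(4/R) = 109.7 -16.66 = 93.0 dB.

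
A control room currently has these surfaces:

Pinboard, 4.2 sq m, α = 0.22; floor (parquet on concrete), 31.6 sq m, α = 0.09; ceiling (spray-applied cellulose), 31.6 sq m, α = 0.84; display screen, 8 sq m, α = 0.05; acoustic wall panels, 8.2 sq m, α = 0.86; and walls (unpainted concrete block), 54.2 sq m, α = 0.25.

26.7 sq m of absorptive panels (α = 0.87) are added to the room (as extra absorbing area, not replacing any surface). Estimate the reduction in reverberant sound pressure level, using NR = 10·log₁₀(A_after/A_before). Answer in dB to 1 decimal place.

Summing Sᵢαᵢ: 0.924 + 2.844 + 26.544 + 0.400 + 7.052 + 13.550 → A_before = 51.314 sabins.
Treatment contributes 26.7·0.87 = 23.229 sabins.
New total A_after = 74.543 sabins.
NR = 10·log₁₀(74.543/51.314) = 1.6 dB.

1.6 dB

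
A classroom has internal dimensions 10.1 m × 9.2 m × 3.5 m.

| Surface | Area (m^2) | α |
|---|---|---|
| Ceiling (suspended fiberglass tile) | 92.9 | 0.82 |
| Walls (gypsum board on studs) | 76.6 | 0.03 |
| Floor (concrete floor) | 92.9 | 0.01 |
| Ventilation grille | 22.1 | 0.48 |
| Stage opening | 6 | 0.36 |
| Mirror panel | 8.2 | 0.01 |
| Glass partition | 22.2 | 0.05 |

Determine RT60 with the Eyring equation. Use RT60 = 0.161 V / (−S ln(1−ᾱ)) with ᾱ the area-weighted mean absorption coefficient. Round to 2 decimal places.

0.47 sec

S = Σ Sᵢ = 320.9 m^2.
Σ(Sᵢαᵢ) = 92.9×0.82 + 76.6×0.03 + 92.9×0.01 + 22.1×0.48 + 6×0.36 + 8.2×0.01 + 22.2×0.05 = 93.365.
Mean coefficient ᾱ = A/S = 0.2909.
−S·ln(1−ᾱ) = −320.9 × ln(1 − 0.2909) = 110.312.
V = 10.1 × 9.2 × 3.5 = 325.22 m³.
RT60 = 0.161 × 325.22 / 110.312 = 0.47 s.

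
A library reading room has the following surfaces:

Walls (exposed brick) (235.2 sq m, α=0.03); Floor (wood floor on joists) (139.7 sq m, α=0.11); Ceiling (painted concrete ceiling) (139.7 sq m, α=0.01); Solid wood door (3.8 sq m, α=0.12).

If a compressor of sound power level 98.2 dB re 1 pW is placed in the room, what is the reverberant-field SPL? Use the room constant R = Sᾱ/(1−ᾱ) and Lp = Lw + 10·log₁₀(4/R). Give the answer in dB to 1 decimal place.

90.2 dB

A = 24.276 sabins; S = 518.4 sq m.
ᾱ = 24.276/518.4 = 0.0468; R = Sᾱ/(1−ᾱ) = 24.276/(1−0.0468) = 25.468 sq m.
Lp = Lw + 10 log₁₀(4/R) = 98.2 -8.04 = 90.2 dB.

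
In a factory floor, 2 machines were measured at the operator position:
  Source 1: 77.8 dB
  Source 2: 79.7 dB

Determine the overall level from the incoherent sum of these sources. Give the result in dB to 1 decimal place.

81.9 dB

Converting to relative power and adding: 10^(77.8/10) + 10^(79.7/10) = 1.536e+08.
Back to dB: 10·log₁₀ Σ = 81.9 dB.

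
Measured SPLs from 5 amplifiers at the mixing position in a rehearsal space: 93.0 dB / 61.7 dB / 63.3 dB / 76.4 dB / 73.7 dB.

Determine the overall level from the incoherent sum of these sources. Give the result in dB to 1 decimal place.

93.2 dB

Sum in the linear (power) domain: Σ 10^(Lᵢ/10) = 10^(93.0/10) + 10^(61.7/10) + 10^(63.3/10) + 10^(76.4/10) + 10^(73.7/10) = 2.066e+09.
Combined level = 10 log₁₀(2.066e+09) = 93.2 dB.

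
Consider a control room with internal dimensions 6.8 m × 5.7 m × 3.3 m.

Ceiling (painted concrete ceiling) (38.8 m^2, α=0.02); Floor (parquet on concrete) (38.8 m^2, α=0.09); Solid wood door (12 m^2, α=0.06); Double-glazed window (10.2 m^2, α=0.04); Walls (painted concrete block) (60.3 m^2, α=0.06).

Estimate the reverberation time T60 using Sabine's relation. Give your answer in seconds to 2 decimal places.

Equivalent absorption area: A = 38.8×0.02 + 38.8×0.09 + 12×0.06 + 10.2×0.04 + 60.3×0.06 = 9.014 m^2.
Volume V = 6.8 × 5.7 × 3.3 = 127.908 m³.
Sabine: RT60 = 0.161 × 127.908 / 9.014 = 2.28 s.

2.28 seconds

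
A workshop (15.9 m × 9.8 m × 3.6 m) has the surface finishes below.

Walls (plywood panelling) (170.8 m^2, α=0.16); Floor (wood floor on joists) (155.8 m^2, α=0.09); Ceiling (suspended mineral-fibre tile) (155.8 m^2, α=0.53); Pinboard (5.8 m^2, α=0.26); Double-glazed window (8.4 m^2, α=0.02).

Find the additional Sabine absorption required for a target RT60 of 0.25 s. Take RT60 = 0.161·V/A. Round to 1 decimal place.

235.7 sabins

Total absorption A₁ = 170.8·0.16 + 155.8·0.09 + 155.8·0.53 + 5.8·0.26 + 8.4·0.02
  = 27.328 + 14.022 + 82.574 + 1.508 + 0.168 = 125.600 m^2 sabins.
V = 560.952 m³. Required absorption A₂ = 0.161 × 560.952 / 0.25 = 361.253 sabins.
ΔA = A₂ − A₁ = 361.253 − 125.600 = 235.7 sabins.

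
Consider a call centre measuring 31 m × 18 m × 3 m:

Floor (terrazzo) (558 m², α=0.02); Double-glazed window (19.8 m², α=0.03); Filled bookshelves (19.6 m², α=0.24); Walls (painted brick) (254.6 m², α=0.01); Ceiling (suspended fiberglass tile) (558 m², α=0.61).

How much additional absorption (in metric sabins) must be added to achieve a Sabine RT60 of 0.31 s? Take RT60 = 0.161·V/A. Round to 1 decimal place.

510.0 sabins

Summing Sᵢαᵢ: 11.160 + 0.594 + 4.704 + 2.546 + 340.380 → A₁ = 359.384 sabins.
Target A₂ = 0.161·1674/0.31 = 869.400 sabins (V = 1674 m³).
Additional absorption ΔA = 869.400 − 359.384 = 510.0 sabins.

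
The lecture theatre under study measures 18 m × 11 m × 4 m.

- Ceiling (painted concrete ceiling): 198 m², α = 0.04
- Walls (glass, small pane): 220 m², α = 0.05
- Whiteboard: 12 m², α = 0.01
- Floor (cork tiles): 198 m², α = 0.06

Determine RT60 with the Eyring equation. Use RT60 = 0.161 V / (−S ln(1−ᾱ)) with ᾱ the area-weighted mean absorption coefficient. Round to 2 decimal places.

Total surface area S = 198 + 220 + 12 + 198 = 628.0 m².
Σ(Sᵢαᵢ) = 198·0.04 + 220·0.05 + 12·0.01 + 198·0.06 = 30.920.
Mean coefficient ᾱ = A/S = 0.0492.
−S·ln(1−ᾱ) = −628.0 × ln(1 − 0.0492) = 31.684.
V = 18 × 11 × 4 = 792 m³.
RT60 = 0.161 × 792 / 31.684 = 4.02 s.

4.02 seconds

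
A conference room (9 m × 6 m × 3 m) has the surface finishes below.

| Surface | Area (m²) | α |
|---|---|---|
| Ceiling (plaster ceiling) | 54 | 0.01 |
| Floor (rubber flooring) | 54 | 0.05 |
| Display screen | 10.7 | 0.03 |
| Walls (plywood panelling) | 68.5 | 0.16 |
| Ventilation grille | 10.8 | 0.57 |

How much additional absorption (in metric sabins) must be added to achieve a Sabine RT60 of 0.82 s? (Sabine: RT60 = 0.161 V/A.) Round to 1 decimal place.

11.1 sabins

A₁ = Σ Sᵢαᵢ = 54*0.01 + 54*0.05 + 10.7*0.03 + 68.5*0.16 + 10.8*0.57 = 20.677 sabins.
V = 162 m³. Required absorption A₂ = 0.161 × 162 / 0.82 = 31.807 sabins.
Additional absorption ΔA = 31.807 − 20.677 = 11.1 sabins.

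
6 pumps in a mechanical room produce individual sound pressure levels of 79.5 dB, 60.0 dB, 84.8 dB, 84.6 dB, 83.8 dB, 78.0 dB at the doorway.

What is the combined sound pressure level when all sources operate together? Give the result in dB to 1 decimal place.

Σ 10^(Lᵢ/10) = 9.835e+08.
L_total = 10·log₁₀(9.835e+08) = 89.9 dB.

89.9 dB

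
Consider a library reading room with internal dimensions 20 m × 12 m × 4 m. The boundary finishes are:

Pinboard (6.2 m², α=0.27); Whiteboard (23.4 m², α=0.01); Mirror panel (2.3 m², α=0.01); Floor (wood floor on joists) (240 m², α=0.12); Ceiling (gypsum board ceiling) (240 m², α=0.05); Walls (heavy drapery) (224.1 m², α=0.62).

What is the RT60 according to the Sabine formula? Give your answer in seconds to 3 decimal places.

Equivalent absorption area: A = 6.2*0.27 + 23.4*0.01 + 2.3*0.01 + 240*0.12 + 240*0.05 + 224.1*0.62 = 181.673 m².
Room volume: 960 m³.
RT60 = 0.161 · V / A = 0.161 × 960 / 181.673 = 0.851 s.

0.851 s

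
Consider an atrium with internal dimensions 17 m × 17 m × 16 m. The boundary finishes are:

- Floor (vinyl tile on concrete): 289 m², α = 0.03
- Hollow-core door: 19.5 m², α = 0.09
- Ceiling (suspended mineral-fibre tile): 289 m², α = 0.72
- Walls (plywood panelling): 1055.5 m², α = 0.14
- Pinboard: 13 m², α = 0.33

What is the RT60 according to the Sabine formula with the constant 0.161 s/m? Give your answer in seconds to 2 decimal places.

2.01 seconds

Equivalent absorption area: A = 289·0.03 + 19.5·0.09 + 289·0.72 + 1055.5·0.14 + 13·0.33 = 370.565 m².
Room volume: 4624 m³.
RT60 = 0.161 · V / A = 0.161 × 4624 / 370.565 = 2.01 s.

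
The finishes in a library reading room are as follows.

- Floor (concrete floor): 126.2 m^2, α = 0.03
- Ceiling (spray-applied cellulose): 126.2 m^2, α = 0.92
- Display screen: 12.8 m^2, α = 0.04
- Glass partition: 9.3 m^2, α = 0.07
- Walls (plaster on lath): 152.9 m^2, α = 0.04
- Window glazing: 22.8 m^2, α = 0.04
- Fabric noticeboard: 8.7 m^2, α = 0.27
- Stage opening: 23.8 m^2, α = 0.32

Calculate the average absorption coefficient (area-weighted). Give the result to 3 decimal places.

Total surface area S = 482.7 m^2.
Σ(Sᵢαᵢ) = 126.2×0.03 + 126.2×0.92 + 12.8×0.04 + 9.3×0.07 + 152.9×0.04 + 22.8×0.04 + 8.7×0.27 + 23.8×0.32 = 138.046.
ᾱ = A/S = 0.286.

0.286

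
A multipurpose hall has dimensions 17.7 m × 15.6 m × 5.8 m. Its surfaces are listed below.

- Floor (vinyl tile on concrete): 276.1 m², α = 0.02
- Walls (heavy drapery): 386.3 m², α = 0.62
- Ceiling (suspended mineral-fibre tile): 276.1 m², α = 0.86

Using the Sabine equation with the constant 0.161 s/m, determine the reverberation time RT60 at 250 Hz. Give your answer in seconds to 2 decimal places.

Equivalent absorption area: A = 276.1*0.02 + 386.3*0.62 + 276.1*0.86 = 482.474 m².
Room volume: 1601.496 m³.
Sabine: RT60 = 0.161 × 1601.496 / 482.474 = 0.53 s.

0.53 seconds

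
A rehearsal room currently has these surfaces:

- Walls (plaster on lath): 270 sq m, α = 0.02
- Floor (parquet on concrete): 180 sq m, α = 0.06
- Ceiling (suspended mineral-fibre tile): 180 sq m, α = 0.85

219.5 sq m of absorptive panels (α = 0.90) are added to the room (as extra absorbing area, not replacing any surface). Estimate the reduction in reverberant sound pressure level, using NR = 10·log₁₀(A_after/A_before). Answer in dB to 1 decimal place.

3.4 dB

Total absorption A_before = 270×0.02 + 180×0.06 + 180×0.85
  = 5.400 + 10.800 + 153.000 = 169.200 sq m sabins.
Added absorption = 219.5 × 0.90 = 197.550 sabins.
New total A_after = 366.750 sabins.
NR = 10·log₁₀(366.750/169.200) = 3.4 dB.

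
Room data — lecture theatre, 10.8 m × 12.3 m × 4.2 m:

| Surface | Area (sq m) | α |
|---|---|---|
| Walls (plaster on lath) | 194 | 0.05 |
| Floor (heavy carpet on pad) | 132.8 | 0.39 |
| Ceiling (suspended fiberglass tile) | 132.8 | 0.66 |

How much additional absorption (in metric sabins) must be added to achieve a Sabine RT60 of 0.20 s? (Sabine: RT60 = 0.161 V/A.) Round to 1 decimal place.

Equivalent absorption area: A₁ = 194×0.05 + 132.8×0.39 + 132.8×0.66 = 149.140 sq m.
V = 557.928 m³. Required absorption A₂ = 0.161 × 557.928 / 0.20 = 449.132 sabins.
Additional absorption ΔA = 449.132 − 149.140 = 300.0 sabins.

300.0 sabins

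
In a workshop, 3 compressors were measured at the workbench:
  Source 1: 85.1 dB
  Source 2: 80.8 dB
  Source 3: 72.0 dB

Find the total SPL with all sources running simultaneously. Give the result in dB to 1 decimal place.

Converting to relative power and adding: 10^(85.1/10) + 10^(80.8/10) + 10^(72.0/10) = 4.597e+08.
Back to dB: 10·log₁₀ Σ = 86.6 dB.

86.6 dB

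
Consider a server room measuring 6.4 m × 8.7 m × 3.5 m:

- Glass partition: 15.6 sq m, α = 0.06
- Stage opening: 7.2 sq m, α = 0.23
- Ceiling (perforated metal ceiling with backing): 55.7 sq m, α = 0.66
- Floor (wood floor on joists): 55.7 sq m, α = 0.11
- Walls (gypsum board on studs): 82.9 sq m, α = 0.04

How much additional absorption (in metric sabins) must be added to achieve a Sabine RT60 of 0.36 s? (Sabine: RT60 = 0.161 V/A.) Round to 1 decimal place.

38.4 sabins

Total absorption A₁ = 15.6·0.06 + 7.2·0.23 + 55.7·0.66 + 55.7·0.11 + 82.9·0.04
  = 0.936 + 1.656 + 36.762 + 6.127 + 3.316 = 48.797 sq m sabins.
For T = 0.36 s, need A₂ = 0.161·V/T = 0.161·194.88/0.36 = 87.155 sabins.
Additional absorption ΔA = 87.155 − 48.797 = 38.4 sabins.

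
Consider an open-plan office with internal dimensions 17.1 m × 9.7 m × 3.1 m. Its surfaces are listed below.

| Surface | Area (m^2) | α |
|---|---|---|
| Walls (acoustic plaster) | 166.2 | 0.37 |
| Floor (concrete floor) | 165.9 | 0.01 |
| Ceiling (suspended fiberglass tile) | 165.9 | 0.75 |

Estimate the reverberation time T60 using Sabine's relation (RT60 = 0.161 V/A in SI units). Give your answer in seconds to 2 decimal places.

0.44 s

Total absorption A = 166.2*0.37 + 165.9*0.01 + 165.9*0.75
  = 61.494 + 1.659 + 124.425 = 187.578 m^2 sabins.
Room volume: 514.197 m³.
T = 0.161 V/A = 0.161·514.197/187.578 = 0.44 s.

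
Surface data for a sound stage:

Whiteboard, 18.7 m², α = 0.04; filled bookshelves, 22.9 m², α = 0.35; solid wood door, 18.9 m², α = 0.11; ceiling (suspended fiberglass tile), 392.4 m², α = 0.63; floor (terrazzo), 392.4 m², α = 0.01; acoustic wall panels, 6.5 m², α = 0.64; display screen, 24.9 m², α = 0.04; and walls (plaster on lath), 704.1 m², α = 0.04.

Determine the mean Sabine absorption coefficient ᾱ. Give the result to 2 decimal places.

S = Σ Sᵢ = 18.7 + 22.9 + 18.9 + 392.4 + 392.4 + 6.5 + 24.9 + 704.1 = 1580.8 m².
Weighted sum Σ Sα = 295.298.
ᾱ = A/S = 0.19.

0.19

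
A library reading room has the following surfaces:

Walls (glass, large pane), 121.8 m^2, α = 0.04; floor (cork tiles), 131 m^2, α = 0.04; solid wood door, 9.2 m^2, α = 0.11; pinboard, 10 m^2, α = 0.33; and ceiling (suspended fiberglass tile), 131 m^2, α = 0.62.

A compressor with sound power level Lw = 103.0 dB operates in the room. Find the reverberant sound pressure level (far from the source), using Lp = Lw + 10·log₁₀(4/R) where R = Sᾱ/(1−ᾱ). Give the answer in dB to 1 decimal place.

88.0 dB

A = 95.644 sabins; S = 403.0 m^2.
ᾱ = 95.644/403.0 = 0.2373; R = Sᾱ/(1−ᾱ) = 95.644/(1−0.2373) = 125.402 m^2.
Lp = Lw + 10 log₁₀(4/R) = 103.0 -14.96 = 88.0 dB.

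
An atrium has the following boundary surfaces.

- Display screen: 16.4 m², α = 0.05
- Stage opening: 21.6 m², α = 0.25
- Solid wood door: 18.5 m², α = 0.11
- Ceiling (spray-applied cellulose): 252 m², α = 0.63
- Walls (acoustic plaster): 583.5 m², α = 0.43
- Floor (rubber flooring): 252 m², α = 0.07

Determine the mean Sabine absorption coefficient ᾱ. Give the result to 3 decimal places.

0.381

Total surface area S = 1144.0 m².
Σ(Sᵢαᵢ) = 16.4·0.05 + 21.6·0.25 + 18.5·0.11 + 252·0.63 + 583.5·0.43 + 252·0.07 = 435.560.
ᾱ = A/S = 0.381.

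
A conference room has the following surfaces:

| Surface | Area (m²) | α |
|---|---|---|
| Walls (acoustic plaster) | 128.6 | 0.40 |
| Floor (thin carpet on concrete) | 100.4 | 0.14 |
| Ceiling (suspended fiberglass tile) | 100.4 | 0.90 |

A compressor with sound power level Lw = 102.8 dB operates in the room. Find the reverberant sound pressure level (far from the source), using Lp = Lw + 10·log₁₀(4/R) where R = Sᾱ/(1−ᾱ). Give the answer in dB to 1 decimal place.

A = 155.856 sabins; S = 329.4 m².
ᾱ = 155.856/329.4 = 0.4732; R = Sᾱ/(1−ᾱ) = 155.856/(1−0.4732) = 295.854 m².
Lp = Lw + 10 log₁₀(4/R) = 102.8 -18.69 = 84.1 dB.

84.1 dB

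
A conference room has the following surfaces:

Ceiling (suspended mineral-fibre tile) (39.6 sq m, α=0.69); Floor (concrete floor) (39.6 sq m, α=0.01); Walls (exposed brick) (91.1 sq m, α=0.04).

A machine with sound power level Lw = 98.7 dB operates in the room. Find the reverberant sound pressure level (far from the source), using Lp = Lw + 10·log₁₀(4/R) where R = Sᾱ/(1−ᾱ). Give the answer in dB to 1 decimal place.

A = 31.364 sabins; S = 170.3 sq m.
ᾱ = 31.364/170.3 = 0.1842; R = Sᾱ/(1−ᾱ) = 31.364/(1−0.1842) = 38.446 sq m.
Lp = Lw + 10 log₁₀(4/R) = 98.7 -9.83 = 88.9 dB.

88.9 dB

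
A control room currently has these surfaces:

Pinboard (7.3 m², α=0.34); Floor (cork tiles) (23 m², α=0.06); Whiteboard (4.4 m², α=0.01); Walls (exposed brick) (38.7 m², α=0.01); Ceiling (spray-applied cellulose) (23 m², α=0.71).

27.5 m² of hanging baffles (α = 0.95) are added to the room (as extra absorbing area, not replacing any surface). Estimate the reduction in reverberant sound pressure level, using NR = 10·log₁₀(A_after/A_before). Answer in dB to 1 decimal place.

Summing Sᵢαᵢ: 2.482 + 1.380 + 0.044 + 0.387 + 16.330 → A_before = 20.623 sabins.
Added absorption = 27.5 × 0.95 = 26.125 sabins.
New total A_after = 46.748 sabins.
NR = 10·log₁₀(46.748/20.623) = 3.6 dB.

3.6 dB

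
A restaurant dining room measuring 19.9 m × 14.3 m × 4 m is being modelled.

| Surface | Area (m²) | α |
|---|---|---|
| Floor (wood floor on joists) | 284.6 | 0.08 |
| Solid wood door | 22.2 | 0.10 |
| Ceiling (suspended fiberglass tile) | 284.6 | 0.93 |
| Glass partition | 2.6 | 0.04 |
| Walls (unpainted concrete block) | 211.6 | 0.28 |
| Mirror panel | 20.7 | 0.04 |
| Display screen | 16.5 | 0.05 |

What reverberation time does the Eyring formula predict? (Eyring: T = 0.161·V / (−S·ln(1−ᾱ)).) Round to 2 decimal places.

S = Σ Sᵢ = 842.8 m².
Absorption A = 284.6×0.08 + 22.2×0.10 + 284.6×0.93 + 2.6×0.04 + 211.6×0.28 + 20.7×0.04 + 16.5×0.05 = 350.671 sabins.
ᾱ = 350.671 / 842.8 = 0.4161.
Eyring denominator: −S ln(1−ᾱ) = 453.448.
V = 19.9 × 14.3 × 4 = 1138.28 m³.
T = 0.161·V/[−S·ln(1−ᾱ)] = 0.161·1138.28/453.448 = 0.40 s.

0.40 s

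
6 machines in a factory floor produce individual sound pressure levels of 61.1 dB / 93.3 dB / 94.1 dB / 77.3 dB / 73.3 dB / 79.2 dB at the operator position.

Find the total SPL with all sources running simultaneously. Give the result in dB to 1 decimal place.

Sum in the linear (power) domain: Σ 10^(Lᵢ/10) = 10^(61.1/10) + 10^(93.3/10) + 10^(94.1/10) + 10^(77.3/10) + 10^(73.3/10) + 10^(79.2/10) = 4.868e+09.
Back to dB: 10·log₁₀ Σ = 96.9 dB.

96.9 dB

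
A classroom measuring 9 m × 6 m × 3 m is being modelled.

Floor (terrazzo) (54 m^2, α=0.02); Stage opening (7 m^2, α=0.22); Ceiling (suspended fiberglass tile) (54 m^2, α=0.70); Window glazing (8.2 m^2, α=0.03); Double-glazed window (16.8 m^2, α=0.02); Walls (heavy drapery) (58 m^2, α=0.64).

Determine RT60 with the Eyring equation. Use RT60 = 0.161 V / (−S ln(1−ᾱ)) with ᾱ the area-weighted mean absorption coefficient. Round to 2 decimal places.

0.26 seconds

S = Σ Sᵢ = 198.0 m^2.
Absorption A = 54·0.02 + 7·0.22 + 54·0.70 + 8.2·0.03 + 16.8·0.02 + 58·0.64 = 78.122 sabins.
Mean coefficient ᾱ = A/S = 0.3946.
−S·ln(1−ᾱ) = −198.0 × ln(1 − 0.3946) = 99.369.
V = 9 × 6 × 3 = 162 m³.
RT60 = 0.161 × 162 / 99.369 = 0.26 s.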